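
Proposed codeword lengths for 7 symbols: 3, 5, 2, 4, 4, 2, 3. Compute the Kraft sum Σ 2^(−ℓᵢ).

With common denominator 2^5 = 32: Σ 2^(−ℓᵢ) = 4/32 + 1/32 + 8/32 + 2/32 + 2/32 + 8/32 + 4/32 = 29/32 = 0.90625.

0.90625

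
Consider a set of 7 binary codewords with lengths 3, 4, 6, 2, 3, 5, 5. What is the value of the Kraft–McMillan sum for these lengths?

With common denominator 2^6 = 64: Σ 2^(−ℓᵢ) = 8/64 + 4/64 + 1/64 + 16/64 + 8/64 + 2/64 + 2/64 = 41/64 = 0.640625.

0.640625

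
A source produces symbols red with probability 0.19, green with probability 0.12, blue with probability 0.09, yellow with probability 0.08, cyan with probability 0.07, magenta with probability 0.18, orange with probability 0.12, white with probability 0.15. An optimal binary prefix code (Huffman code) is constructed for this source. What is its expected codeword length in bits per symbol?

2.96 bits/symbol

Repeatedly combine the two least-probable nodes; the expected code length is the sum of the merged weights.
merge 7/100 + 2/25 → 3/20
merge 9/100 + 3/25 → 21/100
merge 3/25 + 3/20 → 27/100
merge 3/20 + 9/50 → 33/100
merge 19/100 + 21/100 → 2/5
merge 27/100 + 33/100 → 3/5
merge 2/5 + 3/5 → 1
L = 3/20 + 21/100 + 27/100 + 33/100 + 2/5 + 3/5 + 1 = 74/25 = 2.96 bits/symbol.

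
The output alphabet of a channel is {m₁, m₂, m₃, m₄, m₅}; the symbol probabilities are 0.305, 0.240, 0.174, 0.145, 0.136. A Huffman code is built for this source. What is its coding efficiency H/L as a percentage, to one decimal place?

Entropy H = −Σ p log₂ p ≈ 2.2510 bits.
Huffman merges: 17/125+29/200→281/1000; 87/500+6/25→207/500; 281/1000+61/200→293/500; 207/500+293/500→1. L = 2281/1000 ≈ 2.2810.
Efficiency = H/L = 2.2510/2.2810 = 98.7%.

98.7%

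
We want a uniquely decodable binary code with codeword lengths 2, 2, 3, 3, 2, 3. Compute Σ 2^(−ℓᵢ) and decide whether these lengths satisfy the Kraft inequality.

With common denominator 2^3 = 8: Σ 2^(−ℓᵢ) = 2/8 + 2/8 + 1/8 + 1/8 + 2/8 + 1/8 = 9/8 = 1.125.
Kraft's inequality requires Σ ≤ 1; here Σ = 1.125 > 1, so no such prefix code exists.

1.125; no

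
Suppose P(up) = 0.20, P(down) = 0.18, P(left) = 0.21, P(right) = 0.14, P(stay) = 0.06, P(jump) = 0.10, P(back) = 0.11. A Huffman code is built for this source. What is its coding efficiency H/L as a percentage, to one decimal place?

Entropy H = −Σ p log₂ p ≈ 2.7056 bits.
Huffman merges: 3/50+1/10→4/25; 11/100+7/50→1/4; 4/25+9/50→17/50; 1/5+21/100→41/100; 1/4+17/50→59/100; 41/100+59/100→1. L = 11/4 ≈ 2.7500.
Efficiency = H/L = 2.7056/2.7500 = 98.4%.

98.4%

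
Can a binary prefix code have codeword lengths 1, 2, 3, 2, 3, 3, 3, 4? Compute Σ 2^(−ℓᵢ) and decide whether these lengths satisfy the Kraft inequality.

1.5625; no

With common denominator 2^4 = 16: Σ 2^(−ℓᵢ) = 8/16 + 4/16 + 2/16 + 4/16 + 2/16 + 2/16 + 2/16 + 1/16 = 25/16 = 1.5625.
Kraft's inequality requires Σ ≤ 1; here Σ = 1.5625 > 1, so no such prefix code exists.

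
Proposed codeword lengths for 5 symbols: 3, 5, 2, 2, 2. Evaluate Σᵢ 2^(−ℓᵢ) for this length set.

0.90625

With common denominator 2^5 = 32: Σ 2^(−ℓᵢ) = 4/32 + 1/32 + 8/32 + 8/32 + 8/32 = 29/32 = 0.90625.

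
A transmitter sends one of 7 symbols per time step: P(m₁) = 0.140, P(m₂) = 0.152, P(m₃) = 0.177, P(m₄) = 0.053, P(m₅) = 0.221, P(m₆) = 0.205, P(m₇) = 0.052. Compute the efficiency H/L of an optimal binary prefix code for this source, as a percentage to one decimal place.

Entropy H = −Σ p log₂ p ≈ 2.6488 bits.
Huffman merges: 13/250+53/1000→21/200; 21/200+7/50→49/200; 19/125+177/1000→329/1000; 41/200+221/1000→213/500; 49/200+329/1000→287/500; 213/500+287/500→1. L = 2679/1000 ≈ 2.6790.
Efficiency = H/L = 2.6488/2.6790 = 98.9%.

98.9%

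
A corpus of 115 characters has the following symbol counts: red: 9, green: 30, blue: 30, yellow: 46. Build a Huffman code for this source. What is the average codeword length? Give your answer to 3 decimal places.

1.939 bits/symbol

Probabilities are the counts divided by 115.
Repeatedly combine the two least-probable nodes; the expected code length is the sum of the merged weights.
merge 9/115 + 6/23 → 39/115
merge 6/23 + 39/115 → 3/5
merge 2/5 + 3/5 → 1
L = 39/115 + 3/5 + 1 = 223/115 ≈ 1.939 bits/symbol.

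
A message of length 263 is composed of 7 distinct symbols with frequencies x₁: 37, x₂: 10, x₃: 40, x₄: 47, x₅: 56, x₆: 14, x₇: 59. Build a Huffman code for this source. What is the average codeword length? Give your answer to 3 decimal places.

2.654 bits/symbol

Probabilities are the counts divided by 263.
Repeatedly combine the two least-probable nodes; the expected code length is the sum of the merged weights.
merge 10/263 + 14/263 → 24/263
merge 24/263 + 37/263 → 61/263
merge 40/263 + 47/263 → 87/263
merge 56/263 + 59/263 → 115/263
merge 61/263 + 87/263 → 148/263
merge 115/263 + 148/263 → 1
L = 24/263 + 61/263 + 87/263 + 115/263 + 148/263 + 1 = 698/263 ≈ 2.654 bits/symbol.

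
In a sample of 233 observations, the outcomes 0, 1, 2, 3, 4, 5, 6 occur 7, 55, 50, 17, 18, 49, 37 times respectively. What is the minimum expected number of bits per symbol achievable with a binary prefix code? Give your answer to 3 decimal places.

Probabilities are the counts divided by 233.
Repeatedly combine the two least-probable nodes; the expected code length is the sum of the merged weights.
merge 7/233 + 17/233 → 24/233
merge 18/233 + 24/233 → 42/233
merge 37/233 + 42/233 → 79/233
merge 49/233 + 50/233 → 99/233
merge 55/233 + 79/233 → 134/233
merge 99/233 + 134/233 → 1
L = 24/233 + 42/233 + 79/233 + 99/233 + 134/233 + 1 = 611/233 ≈ 2.622 bits/symbol.

2.622 bits/symbol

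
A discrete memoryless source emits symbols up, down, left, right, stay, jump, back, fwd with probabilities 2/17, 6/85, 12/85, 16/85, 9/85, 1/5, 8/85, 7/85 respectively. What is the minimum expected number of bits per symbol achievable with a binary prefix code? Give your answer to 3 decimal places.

2.953 bits/symbol

Repeatedly combine the two least-probable nodes; the expected code length is the sum of the merged weights.
merge 6/85 + 7/85 → 13/85
merge 8/85 + 9/85 → 1/5
merge 2/17 + 12/85 → 22/85
merge 13/85 + 16/85 → 29/85
merge 1/5 + 1/5 → 2/5
merge 22/85 + 29/85 → 3/5
merge 2/5 + 3/5 → 1
L = 13/85 + 1/5 + 22/85 + 29/85 + 2/5 + 3/5 + 1 = 251/85 ≈ 2.953 bits/symbol.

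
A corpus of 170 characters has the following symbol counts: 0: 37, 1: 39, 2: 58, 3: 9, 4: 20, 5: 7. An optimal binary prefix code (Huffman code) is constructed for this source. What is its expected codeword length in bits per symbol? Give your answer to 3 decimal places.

2.306 bits/symbol

Probabilities are the counts divided by 170.
Repeatedly combine the two least-probable nodes; the expected code length is the sum of the merged weights.
merge 7/170 + 9/170 → 8/85
merge 8/85 + 2/17 → 18/85
merge 18/85 + 37/170 → 73/170
merge 39/170 + 29/85 → 97/170
merge 73/170 + 97/170 → 1
L = 8/85 + 18/85 + 73/170 + 97/170 + 1 = 196/85 ≈ 2.306 bits/symbol.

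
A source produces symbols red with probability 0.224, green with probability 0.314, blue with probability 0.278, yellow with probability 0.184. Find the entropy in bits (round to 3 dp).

H = −Σ pᵢ log₂ pᵢ.
−0.224·log₂(0.224) = 0.4835
−0.314·log₂(0.314) = 0.5247
−0.278·log₂(0.278) = 0.5134
−0.184·log₂(0.184) = 0.4494
Sum ≈ 1.9710 → 1.971 bits.

1.971 bits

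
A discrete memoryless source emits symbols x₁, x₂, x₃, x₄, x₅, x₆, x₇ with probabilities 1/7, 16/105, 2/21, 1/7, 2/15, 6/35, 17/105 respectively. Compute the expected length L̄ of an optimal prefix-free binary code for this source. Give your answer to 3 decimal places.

Repeatedly combine the two least-probable nodes; the expected code length is the sum of the merged weights.
merge 2/21 + 2/15 → 8/35
merge 1/7 + 1/7 → 2/7
merge 16/105 + 17/105 → 11/35
merge 6/35 + 8/35 → 2/5
merge 2/7 + 11/35 → 3/5
merge 2/5 + 3/5 → 1
L = 8/35 + 2/7 + 11/35 + 2/5 + 3/5 + 1 = 99/35 ≈ 2.829 bits/symbol.

2.829 bits/symbol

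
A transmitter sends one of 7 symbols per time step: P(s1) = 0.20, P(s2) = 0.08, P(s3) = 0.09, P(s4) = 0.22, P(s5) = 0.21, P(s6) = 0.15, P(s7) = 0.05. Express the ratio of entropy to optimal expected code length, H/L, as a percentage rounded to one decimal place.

Entropy H = −Σ p log₂ p ≈ 2.6486 bits.
Huffman merges: 1/20+2/25→13/100; 9/100+13/100→11/50; 3/20+1/5→7/20; 21/100+11/50→43/100; 11/50+7/20→57/100; 43/100+57/100→1. L = 27/10 ≈ 2.7000.
Efficiency = H/L = 2.6486/2.7000 = 98.1%.

98.1%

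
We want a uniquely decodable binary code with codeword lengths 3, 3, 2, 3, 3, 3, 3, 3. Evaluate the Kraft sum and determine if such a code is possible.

With common denominator 2^3 = 8: Σ 2^(−ℓᵢ) = 1/8 + 1/8 + 2/8 + 1/8 + 1/8 + 1/8 + 1/8 + 1/8 = 9/8 = 1.125.
Kraft's inequality requires Σ ≤ 1; here Σ = 1.125 > 1, so no such prefix code exists.

1.125; no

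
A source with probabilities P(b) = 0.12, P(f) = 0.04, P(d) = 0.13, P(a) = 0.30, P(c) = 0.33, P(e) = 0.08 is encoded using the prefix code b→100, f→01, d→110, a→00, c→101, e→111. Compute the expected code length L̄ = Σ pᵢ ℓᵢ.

2.66 bits/symbol

L̄ = Σ pᵢ·ℓᵢ = 0.12·3 + 0.04·2 + 0.13·3 + 0.30·2 + 0.33·3 + 0.08·3 = 2.66 bits/symbol.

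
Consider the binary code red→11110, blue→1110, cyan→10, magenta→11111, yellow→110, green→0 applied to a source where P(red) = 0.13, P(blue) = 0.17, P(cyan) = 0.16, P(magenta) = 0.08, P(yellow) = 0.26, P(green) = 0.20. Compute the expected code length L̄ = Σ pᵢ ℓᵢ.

L̄ = Σ pᵢ·ℓᵢ = 0.13·5 + 0.17·4 + 0.16·2 + 0.08·5 + 0.26·3 + 0.20·1 = 3.03 bits/symbol.

3.03 bits/symbol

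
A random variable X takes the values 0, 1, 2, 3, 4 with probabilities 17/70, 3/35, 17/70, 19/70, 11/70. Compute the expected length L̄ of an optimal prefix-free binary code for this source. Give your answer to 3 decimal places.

Repeatedly combine the two least-probable nodes; the expected code length is the sum of the merged weights.
merge 3/35 + 11/70 → 17/70
merge 17/70 + 17/70 → 17/35
merge 17/70 + 19/70 → 18/35
merge 17/35 + 18/35 → 1
L = 17/70 + 17/35 + 18/35 + 1 = 157/70 ≈ 2.243 bits/symbol.

2.243 bits/symbol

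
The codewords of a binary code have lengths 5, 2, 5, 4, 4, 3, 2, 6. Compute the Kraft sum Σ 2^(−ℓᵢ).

0.828125

With common denominator 2^6 = 64: Σ 2^(−ℓᵢ) = 2/64 + 16/64 + 2/64 + 4/64 + 4/64 + 8/64 + 16/64 + 1/64 = 53/64 = 0.828125.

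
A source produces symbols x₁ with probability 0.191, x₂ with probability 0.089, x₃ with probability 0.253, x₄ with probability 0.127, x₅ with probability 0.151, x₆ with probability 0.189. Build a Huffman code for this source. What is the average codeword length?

Repeatedly combine the two least-probable nodes; the expected code length is the sum of the merged weights.
merge 89/1000 + 127/1000 → 27/125
merge 151/1000 + 189/1000 → 17/50
merge 191/1000 + 27/125 → 407/1000
merge 253/1000 + 17/50 → 593/1000
merge 407/1000 + 593/1000 → 1
L = 27/125 + 17/50 + 407/1000 + 593/1000 + 1 = 639/250 = 2.556 bits/symbol.

2.556 bits/symbol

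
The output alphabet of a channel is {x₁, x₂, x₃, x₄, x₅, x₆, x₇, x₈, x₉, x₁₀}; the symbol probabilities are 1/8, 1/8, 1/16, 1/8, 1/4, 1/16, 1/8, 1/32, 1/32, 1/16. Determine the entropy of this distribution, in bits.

3.0625 bits

Each probability is a power of 1/2, so log₂(1/p) is an integer.
H = Σ p·log₂(1/p) = 1/8·3 + 1/8·3 + 1/16·4 + 1/8·3 + 1/4·2 + 1/16·4 + 1/8·3 + 1/32·5 + 1/32·5 + 1/16·4 = 3.0625 bits.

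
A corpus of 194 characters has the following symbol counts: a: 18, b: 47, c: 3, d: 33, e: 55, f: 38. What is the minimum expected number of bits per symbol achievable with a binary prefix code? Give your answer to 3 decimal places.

2.387 bits/symbol

Probabilities are the counts divided by 194.
Repeatedly combine the two least-probable nodes; the expected code length is the sum of the merged weights.
merge 3/194 + 9/97 → 21/194
merge 21/194 + 33/194 → 27/97
merge 19/97 + 47/194 → 85/194
merge 27/97 + 55/194 → 109/194
merge 85/194 + 109/194 → 1
L = 21/194 + 27/97 + 85/194 + 109/194 + 1 = 463/194 ≈ 2.387 bits/symbol.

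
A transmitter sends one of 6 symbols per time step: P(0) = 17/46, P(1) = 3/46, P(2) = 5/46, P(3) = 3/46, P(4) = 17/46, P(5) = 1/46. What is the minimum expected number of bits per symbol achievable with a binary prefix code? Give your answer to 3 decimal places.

2.130 bits/symbol

Repeatedly combine the two least-probable nodes; the expected code length is the sum of the merged weights.
merge 1/46 + 3/46 → 2/23
merge 3/46 + 2/23 → 7/46
merge 5/46 + 7/46 → 6/23
merge 6/23 + 17/46 → 29/46
merge 17/46 + 29/46 → 1
L = 2/23 + 7/46 + 6/23 + 29/46 + 1 = 49/23 ≈ 2.130 bits/symbol.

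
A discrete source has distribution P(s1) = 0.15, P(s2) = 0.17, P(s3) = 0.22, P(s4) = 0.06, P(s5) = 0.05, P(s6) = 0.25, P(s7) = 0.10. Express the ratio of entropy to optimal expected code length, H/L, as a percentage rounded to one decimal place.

Entropy H = −Σ p log₂ p ≈ 2.6175 bits.
Huffman merges: 1/20+3/50→11/100; 1/10+11/100→21/100; 3/20+17/100→8/25; 21/100+11/50→43/100; 1/4+8/25→57/100; 43/100+57/100→1. L = 66/25 ≈ 2.6400.
Efficiency = H/L = 2.6175/2.6400 = 99.1%.

99.1%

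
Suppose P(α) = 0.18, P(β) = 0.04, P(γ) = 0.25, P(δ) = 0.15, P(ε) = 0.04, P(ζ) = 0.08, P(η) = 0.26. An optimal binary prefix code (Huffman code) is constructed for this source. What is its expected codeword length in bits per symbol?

Repeatedly combine the two least-probable nodes; the expected code length is the sum of the merged weights.
merge 1/25 + 1/25 → 2/25
merge 2/25 + 2/25 → 4/25
merge 3/20 + 4/25 → 31/100
merge 9/50 + 1/4 → 43/100
merge 13/50 + 31/100 → 57/100
merge 43/100 + 57/100 → 1
L = 2/25 + 4/25 + 31/100 + 43/100 + 57/100 + 1 = 51/20 = 2.55 bits/symbol.

2.55 bits/symbol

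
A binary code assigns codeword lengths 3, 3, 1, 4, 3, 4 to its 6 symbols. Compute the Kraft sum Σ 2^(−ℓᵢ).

1

With common denominator 2^4 = 16: Σ 2^(−ℓᵢ) = 2/16 + 2/16 + 8/16 + 1/16 + 2/16 + 1/16 = 16/16 = 1.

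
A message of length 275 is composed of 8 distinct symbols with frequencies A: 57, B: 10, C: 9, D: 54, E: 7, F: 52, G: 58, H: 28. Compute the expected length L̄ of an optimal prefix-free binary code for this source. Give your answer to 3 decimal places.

2.735 bits/symbol

Probabilities are the counts divided by 275.
Repeatedly combine the two least-probable nodes; the expected code length is the sum of the merged weights.
merge 7/275 + 9/275 → 16/275
merge 2/55 + 16/275 → 26/275
merge 26/275 + 28/275 → 54/275
merge 52/275 + 54/275 → 106/275
merge 54/275 + 57/275 → 111/275
merge 58/275 + 106/275 → 164/275
merge 111/275 + 164/275 → 1
L = 16/275 + 26/275 + 54/275 + 106/275 + 111/275 + 164/275 + 1 = 752/275 ≈ 2.735 bits/symbol.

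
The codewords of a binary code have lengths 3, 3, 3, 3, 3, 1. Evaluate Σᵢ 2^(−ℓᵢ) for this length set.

With common denominator 2^3 = 8: Σ 2^(−ℓᵢ) = 1/8 + 1/8 + 1/8 + 1/8 + 1/8 + 4/8 = 9/8 = 1.125.

1.125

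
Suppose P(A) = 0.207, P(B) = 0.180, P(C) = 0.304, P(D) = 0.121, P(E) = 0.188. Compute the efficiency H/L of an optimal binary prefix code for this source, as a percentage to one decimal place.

Entropy H = −Σ p log₂ p ≈ 2.2599 bits.
Huffman merges: 121/1000+9/50→301/1000; 47/250+207/1000→79/200; 301/1000+38/125→121/200; 79/200+121/200→1. L = 2301/1000 ≈ 2.3010.
Efficiency = H/L = 2.2599/2.3010 = 98.2%.

98.2%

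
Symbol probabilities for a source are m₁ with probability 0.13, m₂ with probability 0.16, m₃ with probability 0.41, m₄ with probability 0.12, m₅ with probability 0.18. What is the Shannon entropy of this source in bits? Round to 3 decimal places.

H = −Σ pᵢ log₂ pᵢ.
−0.13·log₂(0.13) = 0.3826
−0.16·log₂(0.16) = 0.4230
−0.41·log₂(0.41) = 0.5274
−0.12·log₂(0.12) = 0.3671
−0.18·log₂(0.18) = 0.4453
Sum ≈ 2.1454 → 2.145 bits.

2.145 bits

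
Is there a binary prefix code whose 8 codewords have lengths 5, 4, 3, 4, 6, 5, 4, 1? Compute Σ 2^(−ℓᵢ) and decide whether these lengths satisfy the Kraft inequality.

With common denominator 2^6 = 64: Σ 2^(−ℓᵢ) = 2/64 + 4/64 + 8/64 + 4/64 + 1/64 + 2/64 + 4/64 + 32/64 = 57/64 = 0.890625.
Kraft's inequality requires Σ ≤ 1; here Σ = 0.890625 ≤ 1, so such a prefix code exists.

0.890625; yes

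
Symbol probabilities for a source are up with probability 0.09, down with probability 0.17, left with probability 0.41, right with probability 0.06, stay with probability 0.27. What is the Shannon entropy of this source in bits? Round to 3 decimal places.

H = −Σ pᵢ log₂ pᵢ.
−0.09·log₂(0.09) = 0.3127
−0.17·log₂(0.17) = 0.4346
−0.41·log₂(0.41) = 0.5274
−0.06·log₂(0.06) = 0.2435
−0.27·log₂(0.27) = 0.5100
Sum ≈ 2.0282 → 2.028 bits.

2.028 bits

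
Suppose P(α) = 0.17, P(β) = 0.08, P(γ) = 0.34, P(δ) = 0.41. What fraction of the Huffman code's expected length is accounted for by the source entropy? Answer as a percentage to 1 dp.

96.9%

Entropy H = −Σ p log₂ p ≈ 1.7827 bits.
Huffman merges: 2/25+17/100→1/4; 1/4+17/50→59/100; 41/100+59/100→1. L = 46/25 ≈ 1.8400.
Efficiency = H/L = 1.7827/1.8400 = 96.9%.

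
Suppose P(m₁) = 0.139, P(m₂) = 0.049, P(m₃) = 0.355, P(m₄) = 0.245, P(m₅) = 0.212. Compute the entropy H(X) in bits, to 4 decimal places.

2.1109 bits

H = −Σ pᵢ log₂ pᵢ.
−0.139·log₂(0.139) = 0.3957
−0.049·log₂(0.049) = 0.2132
−0.355·log₂(0.355) = 0.5304
−0.245·log₂(0.245) = 0.4971
−0.212·log₂(0.212) = 0.4744
Sum ≈ 2.1109 → 2.1109 bits.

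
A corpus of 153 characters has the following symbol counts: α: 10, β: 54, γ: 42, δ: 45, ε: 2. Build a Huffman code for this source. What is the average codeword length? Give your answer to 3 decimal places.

Probabilities are the counts divided by 153.
Repeatedly combine the two least-probable nodes; the expected code length is the sum of the merged weights.
merge 2/153 + 10/153 → 4/51
merge 4/51 + 14/51 → 6/17
merge 5/17 + 6/17 → 11/17
merge 6/17 + 11/17 → 1
L = 4/51 + 6/17 + 11/17 + 1 = 106/51 ≈ 2.078 bits/symbol.

2.078 bits/symbol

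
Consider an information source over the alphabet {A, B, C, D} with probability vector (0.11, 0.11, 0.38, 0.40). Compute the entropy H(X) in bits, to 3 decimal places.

H = −Σ pᵢ log₂ pᵢ.
−0.11·log₂(0.11) = 0.3503
−0.11·log₂(0.11) = 0.3503
−0.38·log₂(0.38) = 0.5305
−0.40·log₂(0.40) = 0.5288
Sum ≈ 1.7598 → 1.760 bits.

1.760 bits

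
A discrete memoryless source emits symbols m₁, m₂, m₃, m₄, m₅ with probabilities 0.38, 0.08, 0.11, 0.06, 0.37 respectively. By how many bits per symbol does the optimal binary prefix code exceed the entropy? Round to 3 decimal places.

0.063 bits

Entropy H = −Σ p log₂ p ≈ 1.9465 bits.
Huffman merges: 3/50+2/25→7/50; 11/100+7/50→1/4; 1/4+37/100→31/50; 19/50+31/50→1. L = 201/100 ≈ 2.0100.
L − H = 2.0100 − 1.9465 = 0.063 bits.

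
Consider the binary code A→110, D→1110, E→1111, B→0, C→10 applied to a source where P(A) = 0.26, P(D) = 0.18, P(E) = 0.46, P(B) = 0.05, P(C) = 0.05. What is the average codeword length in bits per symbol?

3.49 bits/symbol

L̄ = Σ pᵢ·ℓᵢ = 0.26·3 + 0.18·4 + 0.46·4 + 0.05·1 + 0.05·2 = 3.49 bits/symbol.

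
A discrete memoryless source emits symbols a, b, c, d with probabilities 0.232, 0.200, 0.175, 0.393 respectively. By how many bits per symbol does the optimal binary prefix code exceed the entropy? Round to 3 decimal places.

0.059 bits

Entropy H = −Σ p log₂ p ≈ 1.9230 bits.
Huffman merges: 7/40+1/5→3/8; 29/125+3/8→607/1000; 393/1000+607/1000→1. L = 991/500 ≈ 1.9820.
L − H = 1.9820 − 1.9230 = 0.059 bits.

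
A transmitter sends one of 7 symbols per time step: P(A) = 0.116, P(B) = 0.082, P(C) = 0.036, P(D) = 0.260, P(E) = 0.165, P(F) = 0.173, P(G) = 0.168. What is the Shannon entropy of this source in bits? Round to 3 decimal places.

H = −Σ pᵢ log₂ pᵢ.
−0.116·log₂(0.116) = 0.3605
−0.082·log₂(0.082) = 0.2959
−0.036·log₂(0.036) = 0.1727
−0.260·log₂(0.260) = 0.5053
−0.165·log₂(0.165) = 0.4289
−0.173·log₂(0.173) = 0.4379
−0.168·log₂(0.168) = 0.4323
Sum ≈ 2.6335 → 2.633 bits.

2.633 bits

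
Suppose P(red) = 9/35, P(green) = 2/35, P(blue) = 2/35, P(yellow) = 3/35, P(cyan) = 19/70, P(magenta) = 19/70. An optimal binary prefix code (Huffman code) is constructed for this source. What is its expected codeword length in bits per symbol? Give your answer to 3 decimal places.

2.314 bits/symbol

Repeatedly combine the two least-probable nodes; the expected code length is the sum of the merged weights.
merge 2/35 + 2/35 → 4/35
merge 3/35 + 4/35 → 1/5
merge 1/5 + 9/35 → 16/35
merge 19/70 + 19/70 → 19/35
merge 16/35 + 19/35 → 1
L = 4/35 + 1/5 + 16/35 + 19/35 + 1 = 81/35 ≈ 2.314 bits/symbol.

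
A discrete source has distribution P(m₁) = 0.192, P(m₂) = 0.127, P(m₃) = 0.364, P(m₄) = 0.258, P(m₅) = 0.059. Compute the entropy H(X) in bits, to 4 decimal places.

2.1111 bits

H = −Σ pᵢ log₂ pᵢ.
−0.192·log₂(0.192) = 0.4571
−0.127·log₂(0.127) = 0.3781
−0.364·log₂(0.364) = 0.5307
−0.258·log₂(0.258) = 0.5043
−0.059·log₂(0.059) = 0.2409
Sum ≈ 2.1111 → 2.1111 bits.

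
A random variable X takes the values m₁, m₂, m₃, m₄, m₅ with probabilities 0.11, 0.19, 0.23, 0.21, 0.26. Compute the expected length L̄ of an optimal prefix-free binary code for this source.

2.3 bits/symbol

Repeatedly combine the two least-probable nodes; the expected code length is the sum of the merged weights.
merge 11/100 + 19/100 → 3/10
merge 21/100 + 23/100 → 11/25
merge 13/50 + 3/10 → 14/25
merge 11/25 + 14/25 → 1
L = 3/10 + 11/25 + 14/25 + 1 = 23/10 = 2.3 bits/symbol.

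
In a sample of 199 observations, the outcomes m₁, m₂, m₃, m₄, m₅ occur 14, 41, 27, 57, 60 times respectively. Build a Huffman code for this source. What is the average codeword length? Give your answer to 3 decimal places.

Probabilities are the counts divided by 199.
Repeatedly combine the two least-probable nodes; the expected code length is the sum of the merged weights.
merge 14/199 + 27/199 → 41/199
merge 41/199 + 41/199 → 82/199
merge 57/199 + 60/199 → 117/199
merge 82/199 + 117/199 → 1
L = 41/199 + 82/199 + 117/199 + 1 = 439/199 ≈ 2.206 bits/symbol.

2.206 bits/symbol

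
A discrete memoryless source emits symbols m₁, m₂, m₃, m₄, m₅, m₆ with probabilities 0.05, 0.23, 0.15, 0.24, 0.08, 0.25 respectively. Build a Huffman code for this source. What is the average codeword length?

2.41 bits/symbol

Repeatedly combine the two least-probable nodes; the expected code length is the sum of the merged weights.
merge 1/20 + 2/25 → 13/100
merge 13/100 + 3/20 → 7/25
merge 23/100 + 6/25 → 47/100
merge 1/4 + 7/25 → 53/100
merge 47/100 + 53/100 → 1
L = 13/100 + 7/25 + 47/100 + 53/100 + 1 = 241/100 = 2.41 bits/symbol.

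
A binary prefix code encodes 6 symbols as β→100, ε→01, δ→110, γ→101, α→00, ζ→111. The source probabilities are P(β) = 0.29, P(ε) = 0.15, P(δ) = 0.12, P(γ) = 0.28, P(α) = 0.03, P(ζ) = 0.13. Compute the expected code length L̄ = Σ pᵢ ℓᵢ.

2.82 bits/symbol

L̄ = Σ pᵢ·ℓᵢ = 0.29·3 + 0.15·2 + 0.12·3 + 0.28·3 + 0.03·2 + 0.13·3 = 2.82 bits/symbol.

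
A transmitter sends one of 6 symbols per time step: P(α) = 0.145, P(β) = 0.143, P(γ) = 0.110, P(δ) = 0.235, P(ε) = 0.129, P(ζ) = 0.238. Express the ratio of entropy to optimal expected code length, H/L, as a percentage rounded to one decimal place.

Entropy H = −Σ p log₂ p ≈ 2.5205 bits.
Huffman merges: 11/100+129/1000→239/1000; 143/1000+29/200→36/125; 47/200+119/500→473/1000; 239/1000+36/125→527/1000; 473/1000+527/1000→1. L = 2527/1000 ≈ 2.5270.
Efficiency = H/L = 2.5205/2.5270 = 99.7%.

99.7%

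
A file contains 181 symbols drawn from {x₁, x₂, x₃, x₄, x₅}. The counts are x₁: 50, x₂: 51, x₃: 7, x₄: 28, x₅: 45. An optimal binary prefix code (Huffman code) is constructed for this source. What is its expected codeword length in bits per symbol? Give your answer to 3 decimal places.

Probabilities are the counts divided by 181.
Repeatedly combine the two least-probable nodes; the expected code length is the sum of the merged weights.
merge 7/181 + 28/181 → 35/181
merge 35/181 + 45/181 → 80/181
merge 50/181 + 51/181 → 101/181
merge 80/181 + 101/181 → 1
L = 35/181 + 80/181 + 101/181 + 1 = 397/181 ≈ 2.193 bits/symbol.

2.193 bits/symbol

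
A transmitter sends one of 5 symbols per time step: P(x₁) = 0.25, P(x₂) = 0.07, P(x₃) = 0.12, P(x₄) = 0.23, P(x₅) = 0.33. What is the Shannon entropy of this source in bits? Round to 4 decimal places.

2.1511 bits

H = −Σ pᵢ log₂ pᵢ.
−0.25·log₂(0.25) = 0.5000
−0.07·log₂(0.07) = 0.2686
−0.12·log₂(0.12) = 0.3671
−0.23·log₂(0.23) = 0.4877
−0.33·log₂(0.33) = 0.5278
Sum ≈ 2.1511 → 2.1511 bits.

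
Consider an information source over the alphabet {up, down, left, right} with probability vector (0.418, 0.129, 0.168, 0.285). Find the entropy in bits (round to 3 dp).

1.856 bits

H = −Σ pᵢ log₂ pᵢ.
−0.418·log₂(0.418) = 0.5260
−0.129·log₂(0.129) = 0.3811
−0.168·log₂(0.168) = 0.4323
−0.285·log₂(0.285) = 0.5161
Sum ≈ 1.8556 → 1.856 bits.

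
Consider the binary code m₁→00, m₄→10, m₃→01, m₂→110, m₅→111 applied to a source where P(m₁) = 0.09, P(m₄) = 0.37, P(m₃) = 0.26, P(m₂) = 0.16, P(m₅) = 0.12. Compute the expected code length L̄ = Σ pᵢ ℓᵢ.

L̄ = Σ pᵢ·ℓᵢ = 0.09·2 + 0.37·2 + 0.26·2 + 0.16·3 + 0.12·3 = 2.28 bits/symbol.

2.28 bits/symbol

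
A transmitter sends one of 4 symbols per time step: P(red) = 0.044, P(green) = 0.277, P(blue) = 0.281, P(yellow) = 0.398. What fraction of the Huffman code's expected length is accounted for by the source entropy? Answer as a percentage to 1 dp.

Entropy H = −Σ p log₂ p ≈ 1.7549 bits.
Huffman merges: 11/250+277/1000→321/1000; 281/1000+321/1000→301/500; 199/500+301/500→1. L = 1923/1000 ≈ 1.9230.
Efficiency = H/L = 1.7549/1.9230 = 91.3%.

91.3%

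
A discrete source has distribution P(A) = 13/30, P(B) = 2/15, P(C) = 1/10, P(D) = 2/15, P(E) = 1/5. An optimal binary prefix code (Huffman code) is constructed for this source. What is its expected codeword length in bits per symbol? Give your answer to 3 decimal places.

2.133 bits/symbol

Repeatedly combine the two least-probable nodes; the expected code length is the sum of the merged weights.
merge 1/10 + 2/15 → 7/30
merge 2/15 + 1/5 → 1/3
merge 7/30 + 1/3 → 17/30
merge 13/30 + 17/30 → 1
L = 7/30 + 1/3 + 17/30 + 1 = 32/15 ≈ 2.133 bits/symbol.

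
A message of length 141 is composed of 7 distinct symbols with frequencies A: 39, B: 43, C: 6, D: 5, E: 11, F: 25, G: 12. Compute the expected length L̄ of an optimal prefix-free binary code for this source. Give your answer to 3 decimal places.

Probabilities are the counts divided by 141.
Repeatedly combine the two least-probable nodes; the expected code length is the sum of the merged weights.
merge 5/141 + 2/47 → 11/141
merge 11/141 + 11/141 → 22/141
merge 4/47 + 22/141 → 34/141
merge 25/141 + 34/141 → 59/141
merge 13/47 + 43/141 → 82/141
merge 59/141 + 82/141 → 1
L = 11/141 + 22/141 + 34/141 + 59/141 + 82/141 + 1 = 349/141 ≈ 2.475 bits/symbol.

2.475 bits/symbol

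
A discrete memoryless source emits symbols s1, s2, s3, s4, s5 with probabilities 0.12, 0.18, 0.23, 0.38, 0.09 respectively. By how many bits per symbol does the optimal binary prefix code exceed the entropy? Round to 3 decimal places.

Entropy H = −Σ p log₂ p ≈ 2.1431 bits.
Huffman merges: 9/100+3/25→21/100; 9/50+21/100→39/100; 23/100+19/50→61/100; 39/100+61/100→1. L = 221/100 ≈ 2.2100.
L − H = 2.2100 − 2.1431 = 0.067 bits.

0.067 bits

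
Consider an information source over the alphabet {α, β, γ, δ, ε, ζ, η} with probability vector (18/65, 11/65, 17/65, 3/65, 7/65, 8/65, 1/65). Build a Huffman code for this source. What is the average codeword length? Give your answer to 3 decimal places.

Repeatedly combine the two least-probable nodes; the expected code length is the sum of the merged weights.
merge 1/65 + 3/65 → 4/65
merge 4/65 + 7/65 → 11/65
merge 8/65 + 11/65 → 19/65
merge 11/65 + 17/65 → 28/65
merge 18/65 + 19/65 → 37/65
merge 28/65 + 37/65 → 1
L = 4/65 + 11/65 + 19/65 + 28/65 + 37/65 + 1 = 164/65 ≈ 2.523 bits/symbol.

2.523 bits/symbol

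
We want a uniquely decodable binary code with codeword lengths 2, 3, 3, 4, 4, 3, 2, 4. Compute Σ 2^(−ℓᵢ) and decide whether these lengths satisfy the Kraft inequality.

1.0625; no

With common denominator 2^4 = 16: Σ 2^(−ℓᵢ) = 4/16 + 2/16 + 2/16 + 1/16 + 1/16 + 2/16 + 4/16 + 1/16 = 17/16 = 1.0625.
Kraft's inequality requires Σ ≤ 1; here Σ = 1.0625 > 1, so no such prefix code exists.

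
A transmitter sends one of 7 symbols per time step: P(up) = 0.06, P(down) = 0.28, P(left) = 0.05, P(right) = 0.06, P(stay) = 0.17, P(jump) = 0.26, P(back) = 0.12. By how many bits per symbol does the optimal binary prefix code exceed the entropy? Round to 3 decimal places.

0.046 bits

Entropy H = −Σ p log₂ p ≈ 2.5243 bits.
Huffman merges: 1/20+3/50→11/100; 3/50+11/100→17/100; 3/25+17/100→29/100; 17/100+13/50→43/100; 7/25+29/100→57/100; 43/100+57/100→1. L = 257/100 ≈ 2.5700.
L − H = 2.5700 − 2.5243 = 0.046 bits.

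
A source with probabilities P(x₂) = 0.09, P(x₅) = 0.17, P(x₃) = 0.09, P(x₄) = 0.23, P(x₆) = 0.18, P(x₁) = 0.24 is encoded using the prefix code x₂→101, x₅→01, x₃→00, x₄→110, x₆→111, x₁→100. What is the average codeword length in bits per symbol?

2.74 bits/symbol

L̄ = Σ pᵢ·ℓᵢ = 0.09·3 + 0.17·2 + 0.09·2 + 0.23·3 + 0.18·3 + 0.24·3 = 2.74 bits/symbol.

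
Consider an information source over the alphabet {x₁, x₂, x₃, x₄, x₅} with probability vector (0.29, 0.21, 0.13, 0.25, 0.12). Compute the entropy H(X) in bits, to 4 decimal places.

2.2404 bits

H = −Σ pᵢ log₂ pᵢ.
−0.29·log₂(0.29) = 0.5179
−0.21·log₂(0.21) = 0.4728
−0.13·log₂(0.13) = 0.3826
−0.25·log₂(0.25) = 0.5000
−0.12·log₂(0.12) = 0.3671
Sum ≈ 2.2404 → 2.2404 bits.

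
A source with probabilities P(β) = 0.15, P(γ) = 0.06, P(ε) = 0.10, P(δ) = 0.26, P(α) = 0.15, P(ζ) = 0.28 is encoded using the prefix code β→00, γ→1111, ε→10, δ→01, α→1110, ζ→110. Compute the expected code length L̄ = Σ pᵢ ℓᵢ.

2.7 bits/symbol

L̄ = Σ pᵢ·ℓᵢ = 0.15·2 + 0.06·4 + 0.10·2 + 0.26·2 + 0.15·4 + 0.28·3 = 2.7 bits/symbol.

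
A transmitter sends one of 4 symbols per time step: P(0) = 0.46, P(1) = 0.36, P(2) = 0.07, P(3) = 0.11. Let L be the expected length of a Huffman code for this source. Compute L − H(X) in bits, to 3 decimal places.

0.055 bits

Entropy H = −Σ p log₂ p ≈ 1.6648 bits.
Huffman merges: 7/100+11/100→9/50; 9/50+9/25→27/50; 23/50+27/50→1. L = 43/25 ≈ 1.7200.
L − H = 1.7200 − 1.6648 = 0.055 bits.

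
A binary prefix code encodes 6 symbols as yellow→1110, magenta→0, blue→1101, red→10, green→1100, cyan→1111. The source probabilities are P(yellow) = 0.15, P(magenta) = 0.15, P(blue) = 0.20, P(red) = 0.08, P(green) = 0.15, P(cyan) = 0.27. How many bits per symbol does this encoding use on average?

3.39 bits/symbol

L̄ = Σ pᵢ·ℓᵢ = 0.15·4 + 0.15·1 + 0.20·4 + 0.08·2 + 0.15·4 + 0.27·4 = 3.39 bits/symbol.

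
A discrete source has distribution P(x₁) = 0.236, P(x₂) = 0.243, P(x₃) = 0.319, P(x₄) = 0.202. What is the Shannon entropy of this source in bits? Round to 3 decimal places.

H = −Σ pᵢ log₂ pᵢ.
−0.236·log₂(0.236) = 0.4916
−0.243·log₂(0.243) = 0.4960
−0.319·log₂(0.319) = 0.5258
−0.202·log₂(0.202) = 0.4661
Sum ≈ 1.9795 → 1.980 bits.

1.980 bits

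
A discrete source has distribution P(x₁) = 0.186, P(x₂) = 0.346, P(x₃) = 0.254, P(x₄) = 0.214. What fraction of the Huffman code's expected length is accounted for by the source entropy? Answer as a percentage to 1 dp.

Entropy H = −Σ p log₂ p ≈ 1.9593 bits.
Huffman merges: 93/500+107/500→2/5; 127/500+173/500→3/5; 2/5+3/5→1. L = 2 ≈ 2.0000.
Efficiency = H/L = 1.9593/2.0000 = 98.0%.

98.0%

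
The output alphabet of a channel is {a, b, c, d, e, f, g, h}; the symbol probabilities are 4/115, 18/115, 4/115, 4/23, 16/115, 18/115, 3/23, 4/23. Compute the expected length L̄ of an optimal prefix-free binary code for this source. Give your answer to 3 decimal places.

Repeatedly combine the two least-probable nodes; the expected code length is the sum of the merged weights.
merge 4/115 + 4/115 → 8/115
merge 8/115 + 3/23 → 1/5
merge 16/115 + 18/115 → 34/115
merge 18/115 + 4/23 → 38/115
merge 4/23 + 1/5 → 43/115
merge 34/115 + 38/115 → 72/115
merge 43/115 + 72/115 → 1
L = 8/115 + 1/5 + 34/115 + 38/115 + 43/115 + 72/115 + 1 = 333/115 ≈ 2.896 bits/symbol.

2.896 bits/symbol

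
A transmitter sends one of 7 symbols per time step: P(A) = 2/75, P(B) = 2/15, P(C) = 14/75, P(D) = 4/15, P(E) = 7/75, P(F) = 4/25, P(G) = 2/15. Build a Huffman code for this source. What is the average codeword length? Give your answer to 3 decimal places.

2.667 bits/symbol

Repeatedly combine the two least-probable nodes; the expected code length is the sum of the merged weights.
merge 2/75 + 7/75 → 3/25
merge 3/25 + 2/15 → 19/75
merge 2/15 + 4/25 → 22/75
merge 14/75 + 19/75 → 11/25
merge 4/15 + 22/75 → 14/25
merge 11/25 + 14/25 → 1
L = 3/25 + 19/75 + 22/75 + 11/25 + 14/25 + 1 = 8/3 ≈ 2.667 bits/symbol.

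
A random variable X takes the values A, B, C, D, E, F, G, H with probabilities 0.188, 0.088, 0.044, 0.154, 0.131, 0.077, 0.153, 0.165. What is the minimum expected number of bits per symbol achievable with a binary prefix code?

Repeatedly combine the two least-probable nodes; the expected code length is the sum of the merged weights.
merge 11/250 + 77/1000 → 121/1000
merge 11/125 + 121/1000 → 209/1000
merge 131/1000 + 153/1000 → 71/250
merge 77/500 + 33/200 → 319/1000
merge 47/250 + 209/1000 → 397/1000
merge 71/250 + 319/1000 → 603/1000
merge 397/1000 + 603/1000 → 1
L = 121/1000 + 209/1000 + 71/250 + 319/1000 + 397/1000 + 603/1000 + 1 = 2933/1000 = 2.933 bits/symbol.

2.933 bits/symbol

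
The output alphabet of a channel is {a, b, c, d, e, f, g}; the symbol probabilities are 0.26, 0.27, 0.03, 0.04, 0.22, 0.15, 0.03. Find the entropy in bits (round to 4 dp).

H = −Σ pᵢ log₂ pᵢ.
−0.26·log₂(0.26) = 0.5053
−0.27·log₂(0.27) = 0.5100
−0.03·log₂(0.03) = 0.1518
−0.04·log₂(0.04) = 0.1858
−0.22·log₂(0.22) = 0.4806
−0.15·log₂(0.15) = 0.4105
−0.03·log₂(0.03) = 0.1518
Sum ≈ 2.3957 → 2.3957 bits.

2.3957 bits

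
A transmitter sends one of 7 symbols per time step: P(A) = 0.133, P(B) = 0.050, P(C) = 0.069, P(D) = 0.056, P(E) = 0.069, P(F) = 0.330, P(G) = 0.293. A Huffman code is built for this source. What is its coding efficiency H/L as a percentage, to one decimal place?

Entropy H = −Σ p log₂ p ≈ 2.4151 bits.
Huffman merges: 1/20+7/125→53/500; 69/1000+69/1000→69/500; 53/500+133/1000→239/1000; 69/500+239/1000→377/1000; 293/1000+33/100→623/1000; 377/1000+623/1000→1. L = 2483/1000 ≈ 2.4830.
Efficiency = H/L = 2.4151/2.4830 = 97.3%.

97.3%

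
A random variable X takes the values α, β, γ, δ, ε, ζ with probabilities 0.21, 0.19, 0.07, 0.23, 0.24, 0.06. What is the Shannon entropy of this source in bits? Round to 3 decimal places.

2.422 bits

H = −Σ pᵢ log₂ pᵢ.
−0.21·log₂(0.21) = 0.4728
−0.19·log₂(0.19) = 0.4552
−0.07·log₂(0.07) = 0.2686
−0.23·log₂(0.23) = 0.4877
−0.24·log₂(0.24) = 0.4941
−0.06·log₂(0.06) = 0.2435
Sum ≈ 2.4219 → 2.422 bits.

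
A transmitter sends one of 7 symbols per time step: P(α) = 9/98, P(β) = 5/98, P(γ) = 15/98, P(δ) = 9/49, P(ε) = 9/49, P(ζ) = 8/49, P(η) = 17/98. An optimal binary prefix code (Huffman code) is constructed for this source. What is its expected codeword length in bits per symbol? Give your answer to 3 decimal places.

Repeatedly combine the two least-probable nodes; the expected code length is the sum of the merged weights.
merge 5/98 + 9/98 → 1/7
merge 1/7 + 15/98 → 29/98
merge 8/49 + 17/98 → 33/98
merge 9/49 + 9/49 → 18/49
merge 29/98 + 33/98 → 31/49
merge 18/49 + 31/49 → 1
L = 1/7 + 29/98 + 33/98 + 18/49 + 31/49 + 1 = 136/49 ≈ 2.776 bits/symbol.

2.776 bits/symbol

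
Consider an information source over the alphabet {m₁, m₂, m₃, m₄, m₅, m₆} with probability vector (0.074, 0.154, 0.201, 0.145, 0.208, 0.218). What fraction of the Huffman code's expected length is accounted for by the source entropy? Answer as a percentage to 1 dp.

97.6%

Entropy H = −Σ p log₂ p ≈ 2.5131 bits.
Huffman merges: 37/500+29/200→219/1000; 77/500+201/1000→71/200; 26/125+109/500→213/500; 219/1000+71/200→287/500; 213/500+287/500→1. L = 1287/500 ≈ 2.5740.
Efficiency = H/L = 2.5131/2.5740 = 97.6%.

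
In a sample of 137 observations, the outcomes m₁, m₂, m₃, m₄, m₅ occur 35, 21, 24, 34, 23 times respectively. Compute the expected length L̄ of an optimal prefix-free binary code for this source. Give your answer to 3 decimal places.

2.321 bits/symbol

Probabilities are the counts divided by 137.
Repeatedly combine the two least-probable nodes; the expected code length is the sum of the merged weights.
merge 21/137 + 23/137 → 44/137
merge 24/137 + 34/137 → 58/137
merge 35/137 + 44/137 → 79/137
merge 58/137 + 79/137 → 1
L = 44/137 + 58/137 + 79/137 + 1 = 318/137 ≈ 2.321 bits/symbol.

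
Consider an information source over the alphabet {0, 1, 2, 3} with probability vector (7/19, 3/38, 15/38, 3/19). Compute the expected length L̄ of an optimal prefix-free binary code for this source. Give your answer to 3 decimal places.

1.842 bits/symbol

Repeatedly combine the two least-probable nodes; the expected code length is the sum of the merged weights.
merge 3/38 + 3/19 → 9/38
merge 9/38 + 7/19 → 23/38
merge 15/38 + 23/38 → 1
L = 9/38 + 23/38 + 1 = 35/19 ≈ 1.842 bits/symbol.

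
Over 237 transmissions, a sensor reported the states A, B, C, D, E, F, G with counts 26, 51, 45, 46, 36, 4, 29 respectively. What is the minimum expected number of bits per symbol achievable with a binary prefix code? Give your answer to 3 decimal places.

2.717 bits/symbol

Probabilities are the counts divided by 237.
Repeatedly combine the two least-probable nodes; the expected code length is the sum of the merged weights.
merge 4/237 + 26/237 → 10/79
merge 29/237 + 10/79 → 59/237
merge 12/79 + 15/79 → 27/79
merge 46/237 + 17/79 → 97/237
merge 59/237 + 27/79 → 140/237
merge 97/237 + 140/237 → 1
L = 10/79 + 59/237 + 27/79 + 97/237 + 140/237 + 1 = 644/237 ≈ 2.717 bits/symbol.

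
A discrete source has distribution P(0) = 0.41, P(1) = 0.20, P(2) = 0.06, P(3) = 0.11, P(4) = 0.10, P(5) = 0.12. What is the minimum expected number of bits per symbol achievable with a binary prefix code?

Repeatedly combine the two least-probable nodes; the expected code length is the sum of the merged weights.
merge 3/50 + 1/10 → 4/25
merge 11/100 + 3/25 → 23/100
merge 4/25 + 1/5 → 9/25
merge 23/100 + 9/25 → 59/100
merge 41/100 + 59/100 → 1
L = 4/25 + 23/100 + 9/25 + 59/100 + 1 = 117/50 = 2.34 bits/symbol.

2.34 bits/symbol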